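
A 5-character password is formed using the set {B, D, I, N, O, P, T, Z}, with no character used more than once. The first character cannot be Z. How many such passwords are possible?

The first character has 8−1 = 7 choices (anything except Z).
The remaining 4 characters are filled from the other 7 symbols without repetition: 7 × 6 × 5 × 4 = 840.
Total: 7 × 840 = 5880.

5880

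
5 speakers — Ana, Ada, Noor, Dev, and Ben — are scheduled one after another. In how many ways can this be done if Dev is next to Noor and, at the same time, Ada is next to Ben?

Treat {Dev,Noor} as one block (2 orders) and {Ada,Ben} as another (2 orders).
That leaves 3 units to arrange: 2 × 2 × 3! = 4 × 6 = 24.

24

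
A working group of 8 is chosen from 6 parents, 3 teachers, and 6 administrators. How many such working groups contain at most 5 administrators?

Split by how many administrators are chosen (0 through 5).
Sum: C(6,0)·C(9,8) + C(6,1)·C(9,7) + C(6,2)·C(9,6) + C(6,3)·C(9,5) + C(6,4)·C(9,4) + C(6,5)·C(9,3) = 9 + 216 + 1260 + 2520 + 1890 + 504 = 6399.

6399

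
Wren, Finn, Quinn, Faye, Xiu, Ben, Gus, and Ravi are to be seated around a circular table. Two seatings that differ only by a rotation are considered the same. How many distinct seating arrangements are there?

5040

Fix one person's seat to break rotational symmetry; the remaining 7 people can be arranged in (7)! = 5040 ways.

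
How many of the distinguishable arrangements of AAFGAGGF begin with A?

210

With the first slot taken by A, it remains to arrange the other 7 letters (AFGAGGF).
Those 7 letters have A appearing twice, F appearing twice, and G appearing 3 times, giving (7)!/(3!·2!·2!) = 210.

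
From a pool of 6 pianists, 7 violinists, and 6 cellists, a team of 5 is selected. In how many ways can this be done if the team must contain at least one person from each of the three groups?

8295

Total 5-person selections from all 19: C(19,5) = 11628.
Selections missing a whole group: no pianists → C(13,5) = 1287; no violinists → C(12,5) = 792; no cellists → C(13,5) = 1287.
Add back selections omitting two groups (i.e. drawn from a single group): C(6,5) + C(7,5) + C(6,5) = 33.
By inclusion–exclusion: 11628 − 3366 + 33 = 8295.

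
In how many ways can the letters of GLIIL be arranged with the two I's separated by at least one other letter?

There are 5!/(2!·2!) = 30 arrangements of GLIIL in total.
If the two I's are adjacent, glue them into one block, leaving 4 items to arrange: (4)!/(2!) = 12 ways.
Hence 30 − 12 = 18.

18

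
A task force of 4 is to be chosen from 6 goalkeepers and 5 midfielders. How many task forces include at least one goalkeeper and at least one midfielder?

310

Unrestricted: C(11,4) = 330 ways to pick any 4 of the 11.
Subtract selections that omit an entire group: no goalkeepers → C(5,4) = 5; no midfielders → C(6,4) = 15.
Both groups omitted at once is impossible, so 330 − 20 = 310.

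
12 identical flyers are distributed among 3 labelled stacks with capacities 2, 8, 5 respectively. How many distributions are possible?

9

Without the upper bounds there are C(14,2) = 91 ways to split 12 among 3 stacks.
Subtract solutions that violate a single cap (substitute x_i' = x_i − (cap_i+1)): x_1 ≥ 3 gives C(11,2) = 55; x_2 ≥ 9 gives C(5,2) = 10; x_3 ≥ 6 gives C(8,2) = 28. Together 93.
Add back pairs where two caps are both exceeded: 1 + 10 + 0 = 11.
By inclusion–exclusion the count is 91 − 93 + 11 = 9.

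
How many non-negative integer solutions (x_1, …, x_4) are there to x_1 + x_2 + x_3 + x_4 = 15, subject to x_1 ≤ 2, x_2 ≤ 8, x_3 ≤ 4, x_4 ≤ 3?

10

Without the upper bounds there are C(18,3) = 816 ways to split 15 among 4 variables.
Subtract solutions that violate a single cap (substitute x_i' = x_i − (cap_i+1)): x_1 ≥ 3 gives C(15,3) = 455; x_2 ≥ 9 gives C(9,3) = 84; x_3 ≥ 5 gives C(13,3) = 286; x_4 ≥ 4 gives C(14,3) = 364. Together 1189.
Add back pairs where two caps are both exceeded: 20 + 120 + 165 + 4 + 10 + 84 = 403.
Subtract triples: 0 + 0 + 20 + 0 = 20.
By inclusion–exclusion the count is 816 − 1189 + 403 − 20 = 10.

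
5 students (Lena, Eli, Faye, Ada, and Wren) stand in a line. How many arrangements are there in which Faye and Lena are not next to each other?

There are 5! = 120 arrangements in all. If Faye and Lena are adjacent, merging them into one block gives 2·(4)! = 48 arrangements.
So 120 − 48 = 72 arrangements keep them apart.

72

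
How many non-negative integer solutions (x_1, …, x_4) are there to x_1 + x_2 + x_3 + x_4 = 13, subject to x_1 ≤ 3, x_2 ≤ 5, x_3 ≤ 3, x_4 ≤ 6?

33

Without the upper bounds there are C(16,3) = 560 ways to split 13 among 4 variables.
Subtract solutions that violate a single cap (substitute x_i' = x_i − (cap_i+1)): x_1 ≥ 4 gives C(12,3) = 220; x_2 ≥ 6 gives C(10,3) = 120; x_3 ≥ 4 gives C(12,3) = 220; x_4 ≥ 7 gives C(9,3) = 84. Together 644.
Add back pairs where two caps are both exceeded: 20 + 56 + 10 + 20 + 1 + 10 = 117.
By inclusion–exclusion the count is 560 − 644 + 117 = 33.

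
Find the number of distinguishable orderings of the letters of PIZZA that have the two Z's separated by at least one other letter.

36

There are 5!/(2!) = 60 arrangements of PIZZA in total.
Arrangements with the Z's together: treat ZZ as one letter, giving (4)! = 24.
Hence 60 − 24 = 36.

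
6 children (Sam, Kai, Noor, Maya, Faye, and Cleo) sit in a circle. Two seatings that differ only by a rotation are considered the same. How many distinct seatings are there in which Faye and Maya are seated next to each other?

Treat {Faye, Maya} as one unit (2 internal orders) and seat the resulting 5 units around the table: (4)! circular arrangements.
So 2 × (4)! = 2 × 24 = 48.

48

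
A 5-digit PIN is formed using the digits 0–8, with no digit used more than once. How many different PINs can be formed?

15120

This is a permutation of 5 out of 9: P(9,5) = 9!/4!.
That product is 9 × 8 × 7 × 6 × 5 = 15120.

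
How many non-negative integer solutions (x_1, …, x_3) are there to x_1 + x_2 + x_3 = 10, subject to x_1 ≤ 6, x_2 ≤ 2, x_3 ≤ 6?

12

By stars and bars, unrestricted non-negative solutions to x_1+…+x_3 = 10 number C(10+2,2) = 66.
Subtract solutions that violate a single cap (substitute x_i' = x_i − (cap_i+1)): x_1 ≥ 7 gives C(5,2) = 10; x_2 ≥ 3 gives C(9,2) = 36; x_3 ≥ 7 gives C(5,2) = 10. Together 56.
Add back pairs where two caps are both exceeded: 1 + 0 + 1 = 2.
By inclusion–exclusion the count is 66 − 56 + 2 = 12.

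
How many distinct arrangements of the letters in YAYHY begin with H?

Fix H in the first position and arrange the remaining 4 letters.
Those 4 letters have Y appearing 3 times, giving (4)!/(3!) = 4.

4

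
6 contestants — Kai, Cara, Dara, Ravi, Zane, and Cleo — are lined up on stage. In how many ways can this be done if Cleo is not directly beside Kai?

Of the 6! = 720 arrangements, those with Cleo and Kai adjacent number 2 × 5! = 240 (treat the pair as a block with 2 internal orders).
So 720 − 240 = 480 arrangements keep them apart.

480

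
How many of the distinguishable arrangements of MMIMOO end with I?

Fix I in the last position and arrange the remaining 5 letters.
Those 5 letters have M appearing 3 times and O appearing twice, giving (5)!/(3!·2!) = 10.

10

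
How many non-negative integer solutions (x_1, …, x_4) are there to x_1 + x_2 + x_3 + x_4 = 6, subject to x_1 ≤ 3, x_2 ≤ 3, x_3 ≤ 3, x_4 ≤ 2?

Without the upper bounds there are C(9,3) = 84 ways to split 6 among 4 variables.
Subtract solutions that violate a single cap (substitute x_i' = x_i − (cap_i+1)): x_1 ≥ 4 gives C(5,3) = 10; x_2 ≥ 4 gives C(5,3) = 10; x_3 ≥ 4 gives C(5,3) = 10; x_4 ≥ 3 gives C(6,3) = 20. Together 50.
No two caps can be exceeded simultaneously, so the pair terms are all 0.
By inclusion–exclusion the count is 84 − 50 + 0 = 34.

34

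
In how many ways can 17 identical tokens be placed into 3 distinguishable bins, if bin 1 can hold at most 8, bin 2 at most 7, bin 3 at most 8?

28

By stars and bars, unrestricted non-negative solutions to x_1+…+x_3 = 17 number C(17+2,2) = 171.
Subtract solutions that violate a single cap (substitute x_i' = x_i − (cap_i+1)): x_1 ≥ 9 gives C(10,2) = 45; x_2 ≥ 8 gives C(11,2) = 55; x_3 ≥ 9 gives C(10,2) = 45. Together 145.
Add back pairs where two caps are both exceeded: 1 + 0 + 1 = 2.
By inclusion–exclusion the count is 171 − 145 + 2 = 28.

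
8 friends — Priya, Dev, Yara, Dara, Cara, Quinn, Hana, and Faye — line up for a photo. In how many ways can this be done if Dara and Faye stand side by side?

Treat {Dara, Faye} as a single unit. There are 7 units to order, and the pair itself can be ordered 2 ways.
So the count is 2·(7)! = 10080.

10080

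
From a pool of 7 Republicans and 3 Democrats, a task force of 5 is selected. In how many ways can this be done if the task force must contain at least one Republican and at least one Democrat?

231

With no constraint there are C(10,5) = 252 possible selections.
Selections missing a whole group: no Republicans → C(3,5) = 0; no Democrats → C(7,5) = 21.
Both groups omitted at once is impossible, so 252 − 21 = 231.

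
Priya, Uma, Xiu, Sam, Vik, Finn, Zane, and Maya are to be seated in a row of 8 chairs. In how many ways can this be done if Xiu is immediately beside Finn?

Glue Xiu and Finn into one block (2 internal orders), leaving 7 units to arrange in a row.
So the count is 2·(7)! = 10080.

10080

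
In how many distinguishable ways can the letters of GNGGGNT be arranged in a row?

Letter multiplicities in GNGGGNT: G×4, N×2, T×1.
The number of distinct arrangements is 7!/(4!·2!) = 5040/48 = 105.

105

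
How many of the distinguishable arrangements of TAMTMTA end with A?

60

With the last slot taken by A, it remains to arrange the other 6 letters (TMTMTA).
Those 6 letters have M appearing twice and T appearing 3 times, giving (6)!/(3!·2!) = 60.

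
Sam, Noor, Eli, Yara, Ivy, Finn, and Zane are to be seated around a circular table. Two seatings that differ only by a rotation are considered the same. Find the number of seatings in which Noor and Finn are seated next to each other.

Treat {Noor, Finn} as one unit (2 internal orders) and seat the resulting 6 units around the table: (5)! circular arrangements.
So 2 × (5)! = 2 × 120 = 240.

240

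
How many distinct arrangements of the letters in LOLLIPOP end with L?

630

Fix L in the last position and arrange the remaining 7 letters.
Those 7 letters have L appearing twice, O appearing twice, and P appearing twice, giving (7)!/(2!·2!·2!) = 630.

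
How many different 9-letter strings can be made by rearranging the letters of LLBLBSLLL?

252

Letter multiplicities in LLBLBSLLL: B×2, L×6, S×1.
The number of distinct arrangements is 9!/(6!·2!) = 362880/1440 = 252.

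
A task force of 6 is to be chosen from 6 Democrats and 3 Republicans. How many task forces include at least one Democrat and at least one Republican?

Unrestricted: C(9,6) = 84 ways to pick any 6 of the 9.
Subtract selections that omit an entire group: no Democrats → C(3,6) = 0; no Republicans → C(6,6) = 1.
Both groups omitted at once is impossible, so 84 − 1 = 83.

83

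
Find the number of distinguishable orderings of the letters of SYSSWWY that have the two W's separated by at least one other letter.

150

There are 7!/(3!·2!·2!) = 210 arrangements of SYSSWWY in total.
If the two W's are adjacent, glue them into one block, leaving 6 items to arrange: (6)!/(3!·2!) = 60 ways.
Hence 210 − 60 = 150.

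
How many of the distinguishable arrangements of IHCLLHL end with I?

60

Fix I in the last position and arrange the remaining 6 letters.
Those 6 letters have H appearing twice and L appearing 3 times, giving (6)!/(3!·2!) = 60.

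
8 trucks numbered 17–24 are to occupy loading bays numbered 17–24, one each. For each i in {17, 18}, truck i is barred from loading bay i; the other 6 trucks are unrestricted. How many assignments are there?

Let Aᵢ (for i ∈ {17, 18}) be the placements that put truck i in its forbidden loading bay. Any j of these fix j positions, leaving (8−j)! ways to fill the rest, and there are C(2,j) ways to pick which j.
By inclusion–exclusion, the number of valid placements is Σ_{j=0}^{2} (−1)^j C(2,j)·(8−j)!.
Computing: 40320 − 10080 + 720 = 30960.

30960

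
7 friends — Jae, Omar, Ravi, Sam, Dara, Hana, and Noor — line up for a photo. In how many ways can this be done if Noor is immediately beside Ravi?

1440

Place the 5 others and the Noor-Ravi pair as 6 objects in a line; the pair has 2 internal arrangements.
That gives 2 × 6! = 2 × 720 = 1440.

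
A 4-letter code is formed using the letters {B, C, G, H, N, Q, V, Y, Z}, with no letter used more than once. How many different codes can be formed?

This is a permutation of 4 out of 9: P(9,4) = 9!/5!.
That product is 9 × 8 × 7 × 6 = 3024.

3024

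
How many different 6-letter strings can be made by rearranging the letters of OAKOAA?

60

The 6 letters of OAKOAA have repeats: A appearing 3 times and O appearing twice.
The number of distinct arrangements is 6!/(3!·2!) = 720/12 = 60.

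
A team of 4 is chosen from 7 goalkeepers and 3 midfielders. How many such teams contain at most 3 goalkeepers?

Split by how many goalkeepers are chosen (0 through 3).
Sum: C(7,0)·C(3,4) + C(7,1)·C(3,3) + C(7,2)·C(3,2) + C(7,3)·C(3,1) = 0 + 7 + 63 + 105 = 175.

175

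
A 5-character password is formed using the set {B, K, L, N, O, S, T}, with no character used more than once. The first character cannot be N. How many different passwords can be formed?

The first character has 7−1 = 6 choices (anything except N).
The remaining 4 characters are filled from the other 6 symbols without repetition: 6 × 5 × 4 × 3 = 360.
Total: 6 × 360 = 2160.

2160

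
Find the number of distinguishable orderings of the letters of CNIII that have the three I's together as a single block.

Treat the 3 copies of I as a single block. The multiset to arrange is then {III, C, N}, 3 items in all.
All 3 items are distinct, so there are (3)! = 6 arrangements.

6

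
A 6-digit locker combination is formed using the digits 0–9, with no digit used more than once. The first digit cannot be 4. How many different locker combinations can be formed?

136080

The first digit has 10−1 = 9 choices (anything except 4).
The remaining 5 digits are filled from the other 9 symbols without repetition: 9 × 8 × 7 × 6 × 5 = 15120.
Total: 9 × 15120 = 136080.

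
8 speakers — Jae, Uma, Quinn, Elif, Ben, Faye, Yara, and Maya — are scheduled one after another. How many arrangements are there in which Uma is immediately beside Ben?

10080

Place the 6 others and the Uma-Ben pair as 7 objects in a line; the pair has 2 internal arrangements.
So the count is 2·(7)! = 10080.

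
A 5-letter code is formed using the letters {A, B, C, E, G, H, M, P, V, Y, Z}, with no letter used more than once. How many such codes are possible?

This is a permutation of 5 out of 11: P(11,5) = 11!/6!.
That product is 11 × 10 × 9 × 8 × 7 = 55440.

55440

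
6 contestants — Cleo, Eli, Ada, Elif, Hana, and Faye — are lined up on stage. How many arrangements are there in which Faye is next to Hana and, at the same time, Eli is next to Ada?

96

Treat {Faye,Hana} as one block (2 orders) and {Eli,Ada} as another (2 orders).
That leaves 4 units to arrange: 2 × 2 × 4! = 4 × 24 = 96.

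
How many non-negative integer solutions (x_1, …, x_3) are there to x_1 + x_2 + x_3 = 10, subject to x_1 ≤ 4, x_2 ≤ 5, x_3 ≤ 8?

27

Ignoring the caps, the number of non-negative solutions to x_1+…+x_3 = 10 is C(12,2) = 66.
Subtract solutions that violate a single cap (substitute x_i' = x_i − (cap_i+1)): x_1 ≥ 5 gives C(7,2) = 21; x_2 ≥ 6 gives C(6,2) = 15; x_3 ≥ 9 gives C(3,2) = 3. Together 39.
No two caps can be exceeded simultaneously, so the pair terms are all 0.
By inclusion–exclusion the count is 66 − 39 + 0 = 27.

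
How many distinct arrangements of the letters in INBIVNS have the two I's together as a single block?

360

Treat the 2 copies of I as a single block. The multiset to arrange is then {II, B, N, N, S, V}, 6 items in all.
That gives (6)!/(2!) = 360 arrangements.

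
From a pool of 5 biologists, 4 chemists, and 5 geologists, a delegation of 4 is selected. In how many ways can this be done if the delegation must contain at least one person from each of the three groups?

With no constraint there are C(14,4) = 1001 possible selections.
Selections missing a whole group: no biologists → C(9,4) = 126; no chemists → C(10,4) = 210; no geologists → C(9,4) = 126.
Add back selections omitting two groups (i.e. drawn from a single group): C(5,4) + C(4,4) + C(5,4) = 11.
By inclusion–exclusion: 1001 − 462 + 11 = 550.

550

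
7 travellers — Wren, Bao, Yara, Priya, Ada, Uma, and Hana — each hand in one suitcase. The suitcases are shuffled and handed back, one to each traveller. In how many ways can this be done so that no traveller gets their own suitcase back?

Count assignments avoiding every fixed point. For any j of the 7 travellers fixed to their own suitcase, the other 7−j can be arranged in (7−j)! ways.
By inclusion–exclusion this is Σ_{j=0}^{7} (−1)^j C(7,j)·(7−j)!.
Computing: 5040 − 5040 + 2520 − 840 + 210 − 42 + 7 − 1 = 1854.

1854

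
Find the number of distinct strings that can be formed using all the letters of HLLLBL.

Letter multiplicities in HLLLBL: B×1, H×1, L×4.
The number of distinct arrangements is 6!/(4!) = 720/24 = 30.

30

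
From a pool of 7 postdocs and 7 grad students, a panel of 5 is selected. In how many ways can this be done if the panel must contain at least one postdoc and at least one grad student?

1960

Total 5-person selections from all 14: C(14,5) = 2002.
Subtract selections that omit an entire group: no postdocs → C(7,5) = 21; no grad students → C(7,5) = 21.
Both groups omitted at once is impossible, so 2002 − 42 = 1960.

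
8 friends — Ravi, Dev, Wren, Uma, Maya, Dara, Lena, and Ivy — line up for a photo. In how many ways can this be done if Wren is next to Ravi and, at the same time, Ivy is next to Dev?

Treat {Wren,Ravi} as one block (2 orders) and {Ivy,Dev} as another (2 orders).
That leaves 6 units to arrange: 2 × 2 × 6! = 4 × 720 = 2880.

2880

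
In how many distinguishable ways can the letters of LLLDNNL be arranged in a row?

The 7 letters of LLLDNNL have repeats: L appearing 4 times and N appearing twice.
So there are 7! / (4!·2!) = 105 distinguishable arrangements.

105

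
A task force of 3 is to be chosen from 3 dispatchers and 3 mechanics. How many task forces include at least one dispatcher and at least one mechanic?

18

Total 3-person selections from all 6: C(6,3) = 20.
Subtract selections that omit an entire group: no dispatchers → C(3,3) = 1; no mechanics → C(3,3) = 1.
Both groups omitted at once is impossible, so 20 − 2 = 18.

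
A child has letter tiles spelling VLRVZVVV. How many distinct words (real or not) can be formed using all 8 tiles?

Letter multiplicities in VLRVZVVV: L×1, R×1, V×5, Z×1.
So there are 8! / (5!) = 336 distinguishable arrangements.

336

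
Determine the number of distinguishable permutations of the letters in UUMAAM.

90

The 6 letters of UUMAAM have repeats: A appearing twice, M appearing twice, and U appearing twice.
Dividing 6! = 720 by 2!·2!·2! = 8 for the repeated letters gives 90.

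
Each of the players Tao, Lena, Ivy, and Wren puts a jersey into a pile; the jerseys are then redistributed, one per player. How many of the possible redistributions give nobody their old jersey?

9

Count assignments avoiding every fixed point. For any j of the 4 players fixed to their old jersey, the other 4−j can be arranged in (4−j)! ways.
By inclusion–exclusion this is Σ_{j=0}^{4} (−1)^j C(4,j)·(4−j)!.
Computing: 24 − 24 + 12 − 4 + 1 = 9.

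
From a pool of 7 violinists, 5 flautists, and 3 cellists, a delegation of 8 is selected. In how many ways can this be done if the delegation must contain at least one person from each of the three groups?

5894

Unrestricted: C(15,8) = 6435 ways to pick any 8 of the 15.
Selections missing a whole group: no violinists → C(8,8) = 1; no flautists → C(10,8) = 45; no cellists → C(12,8) = 495.
Add back selections omitting two groups (i.e. drawn from a single group): C(7,8) + C(5,8) + C(3,8) = 0.
By inclusion–exclusion: 6435 − 541 + 0 = 5894.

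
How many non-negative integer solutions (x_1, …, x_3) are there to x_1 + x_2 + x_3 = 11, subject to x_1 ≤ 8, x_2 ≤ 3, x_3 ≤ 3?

10

Without the upper bounds there are C(13,2) = 78 ways to split 11 among 3 variables.
Subtract solutions that violate a single cap (substitute x_i' = x_i − (cap_i+1)): x_1 ≥ 9 gives C(4,2) = 6; x_2 ≥ 4 gives C(9,2) = 36; x_3 ≥ 4 gives C(9,2) = 36. Together 78.
Add back pairs where two caps are both exceeded: 0 + 0 + 10 = 10.
By inclusion–exclusion the count is 78 − 78 + 10 = 10.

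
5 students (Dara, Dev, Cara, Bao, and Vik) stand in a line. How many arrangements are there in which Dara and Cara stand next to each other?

Glue Dara and Cara into one block (2 internal orders), leaving 4 units to arrange in a row.
That gives 2 × 4! = 2 × 24 = 48.

48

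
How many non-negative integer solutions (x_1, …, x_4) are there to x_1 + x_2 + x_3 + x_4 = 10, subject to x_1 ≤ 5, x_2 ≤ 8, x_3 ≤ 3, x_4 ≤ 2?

By stars and bars, unrestricted non-negative solutions to x_1+…+x_4 = 10 number C(10+3,3) = 286.
Subtract solutions that violate a single cap (substitute x_i' = x_i − (cap_i+1)): x_1 ≥ 6 gives C(7,3) = 35; x_2 ≥ 9 gives C(4,3) = 4; x_3 ≥ 4 gives C(9,3) = 84; x_4 ≥ 3 gives C(10,3) = 120. Together 243.
Add back pairs where two caps are both exceeded: 0 + 1 + 4 + 0 + 0 + 20 = 25.
By inclusion–exclusion the count is 286 − 243 + 25 = 68.

68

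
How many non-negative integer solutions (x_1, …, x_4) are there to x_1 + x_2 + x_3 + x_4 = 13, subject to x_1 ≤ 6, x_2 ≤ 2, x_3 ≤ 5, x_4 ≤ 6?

By stars and bars, unrestricted non-negative solutions to x_1+…+x_4 = 13 number C(13+3,3) = 560.
Subtract solutions that violate a single cap (substitute x_i' = x_i − (cap_i+1)): x_1 ≥ 7 gives C(9,3) = 84; x_2 ≥ 3 gives C(13,3) = 286; x_3 ≥ 6 gives C(10,3) = 120; x_4 ≥ 7 gives C(9,3) = 84. Together 574.
Add back pairs where two caps are both exceeded: 20 + 1 + 0 + 35 + 20 + 1 = 77.
By inclusion–exclusion the count is 560 − 574 + 77 = 63.

63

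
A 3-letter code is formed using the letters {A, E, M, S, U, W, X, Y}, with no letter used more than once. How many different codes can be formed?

Choose and order 3 of the 8 symbols: the first letter has 8 options, the next 7, then 6.
8 × 7 × 6 = 336.

336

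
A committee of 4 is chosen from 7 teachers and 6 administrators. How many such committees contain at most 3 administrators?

Split by how many administrators are chosen (0 through 3).
Sum: C(6,0)·C(7,4) + C(6,1)·C(7,3) + C(6,2)·C(7,2) + C(6,3)·C(7,1) = 35 + 210 + 315 + 140 = 700.

700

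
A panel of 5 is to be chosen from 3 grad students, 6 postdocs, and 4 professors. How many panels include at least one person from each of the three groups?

894

Total 5-person selections from all 13: C(13,5) = 1287.
Selections missing a whole group: no grad students → C(10,5) = 252; no postdocs → C(7,5) = 21; no professors → C(9,5) = 126.
Add back selections omitting two groups (i.e. drawn from a single group): C(3,5) + C(6,5) + C(4,5) = 6.
By inclusion–exclusion: 1287 − 399 + 6 = 894.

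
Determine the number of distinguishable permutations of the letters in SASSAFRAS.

2520

SASSAFRAS has 9 letters with A appearing 3 times and S appearing 4 times.
The number of distinct arrangements is 9!/(4!·3!) = 362880/144 = 2520.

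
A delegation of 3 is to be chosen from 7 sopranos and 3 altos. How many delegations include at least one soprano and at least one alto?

84

With no constraint there are C(10,3) = 120 possible selections.
Selections missing a whole group: no sopranos → C(3,3) = 1; no altos → C(7,3) = 35.
Both groups omitted at once is impossible, so 120 − 36 = 84.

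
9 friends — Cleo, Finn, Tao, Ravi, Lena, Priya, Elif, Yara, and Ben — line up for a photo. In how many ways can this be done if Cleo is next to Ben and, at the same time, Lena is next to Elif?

Treat {Cleo,Ben} as one block (2 orders) and {Lena,Elif} as another (2 orders).
That leaves 7 units to arrange: 2 × 2 × 7! = 4 × 5040 = 20160.

20160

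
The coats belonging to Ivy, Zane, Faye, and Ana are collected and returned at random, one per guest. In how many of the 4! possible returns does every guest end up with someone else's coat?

9

This is the derangement count D_4: permutations of 4 items with no fixed point.
By inclusion–exclusion this is Σ_{j=0}^{4} (−1)^j C(4,j)·(4−j)!.
Computing: 24 − 24 + 12 − 4 + 1 = 9.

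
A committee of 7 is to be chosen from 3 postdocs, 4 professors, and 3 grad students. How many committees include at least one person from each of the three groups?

118

Total 7-person selections from all 10: C(10,7) = 120.
Subtract selections that omit an entire group: no postdocs → C(7,7) = 1; no professors → C(6,7) = 0; no grad students → C(7,7) = 1.
Add back selections omitting two groups (i.e. drawn from a single group): C(3,7) + C(4,7) + C(3,7) = 0.
By inclusion–exclusion: 120 − 2 + 0 = 118.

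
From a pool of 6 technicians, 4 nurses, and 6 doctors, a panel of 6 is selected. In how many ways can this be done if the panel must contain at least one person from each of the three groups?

With no constraint there are C(16,6) = 8008 possible selections.
Selections missing a whole group: no technicians → C(10,6) = 210; no nurses → C(12,6) = 924; no doctors → C(10,6) = 210.
Add back selections omitting two groups (i.e. drawn from a single group): C(6,6) + C(4,6) + C(6,6) = 2.
By inclusion–exclusion: 8008 − 1344 + 2 = 6666.

6666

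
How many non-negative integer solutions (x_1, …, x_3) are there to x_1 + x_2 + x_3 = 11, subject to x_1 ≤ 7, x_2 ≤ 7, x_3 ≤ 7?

48

Ignoring the caps, the number of non-negative solutions to x_1+…+x_3 = 11 is C(13,2) = 78.
Subtract solutions that violate a single cap (substitute x_i' = x_i − (cap_i+1)): x_1 ≥ 8 gives C(5,2) = 10; x_2 ≥ 8 gives C(5,2) = 10; x_3 ≥ 8 gives C(5,2) = 10. Together 30.
No two caps can be exceeded simultaneously, so the pair terms are all 0.
By inclusion–exclusion the count is 78 − 30 + 0 = 48.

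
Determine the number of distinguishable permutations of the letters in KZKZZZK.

KZKZZZK has 7 letters with K appearing 3 times and Z appearing 4 times.
Dividing 7! = 5040 by 4!·3! = 144 for the repeated letters gives 35.

35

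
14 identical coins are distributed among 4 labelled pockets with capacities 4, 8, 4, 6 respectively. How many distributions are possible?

121

By stars and bars, unrestricted non-negative solutions to x_1+…+x_4 = 14 number C(14+3,3) = 680.
Subtract solutions that violate a single cap (substitute x_i' = x_i − (cap_i+1)): x_1 ≥ 5 gives C(12,3) = 220; x_2 ≥ 9 gives C(8,3) = 56; x_3 ≥ 5 gives C(12,3) = 220; x_4 ≥ 7 gives C(10,3) = 120. Together 616.
Add back pairs where two caps are both exceeded: 1 + 35 + 10 + 1 + 0 + 10 = 57.
By inclusion–exclusion the count is 680 − 616 + 57 = 121.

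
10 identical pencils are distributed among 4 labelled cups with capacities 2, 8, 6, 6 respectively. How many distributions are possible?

By stars and bars, unrestricted non-negative solutions to x_1+…+x_4 = 10 number C(10+3,3) = 286.
Subtract solutions that violate a single cap (substitute x_i' = x_i − (cap_i+1)): x_1 ≥ 3 gives C(10,3) = 120; x_2 ≥ 9 gives C(4,3) = 4; x_3 ≥ 7 gives C(6,3) = 20; x_4 ≥ 7 gives C(6,3) = 20. Together 164.
Add back pairs where two caps are both exceeded: 0 + 1 + 1 + 0 + 0 + 0 = 2.
By inclusion–exclusion the count is 286 − 164 + 2 = 124.

124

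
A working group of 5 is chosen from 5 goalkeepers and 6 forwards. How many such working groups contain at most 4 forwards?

Split by how many forwards are chosen (0 through 4).
Sum: C(6,0)·C(5,5) + C(6,1)·C(5,4) + C(6,2)·C(5,3) + C(6,3)·C(5,2) + C(6,4)·C(5,1) = 1 + 30 + 150 + 200 + 75 = 456.

456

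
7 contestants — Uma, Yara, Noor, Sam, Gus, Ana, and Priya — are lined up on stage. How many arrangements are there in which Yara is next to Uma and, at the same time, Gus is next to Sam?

480

Treat {Yara,Uma} as one block (2 orders) and {Gus,Sam} as another (2 orders).
That leaves 5 units to arrange: 2 × 2 × 5! = 4 × 120 = 480.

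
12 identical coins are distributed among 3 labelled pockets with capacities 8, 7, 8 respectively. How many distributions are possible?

By stars and bars, unrestricted non-negative solutions to x_1+…+x_3 = 12 number C(12+2,2) = 91.
Subtract solutions that violate a single cap (substitute x_i' = x_i − (cap_i+1)): x_1 ≥ 9 gives C(5,2) = 10; x_2 ≥ 8 gives C(6,2) = 15; x_3 ≥ 9 gives C(5,2) = 10. Together 35.
No two caps can be exceeded simultaneously, so the pair terms are all 0.
By inclusion–exclusion the count is 91 − 35 + 0 = 56.

56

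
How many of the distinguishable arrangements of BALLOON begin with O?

360

Fix O in the first position and arrange the remaining 6 letters.
Those 6 letters have L appearing twice, giving (6)!/(2!) = 360.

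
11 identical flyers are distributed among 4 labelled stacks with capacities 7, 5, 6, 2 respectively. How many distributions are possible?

103

By stars and bars, unrestricted non-negative solutions to x_1+…+x_4 = 11 number C(11+3,3) = 364.
Subtract solutions that violate a single cap (substitute x_i' = x_i − (cap_i+1)): x_1 ≥ 8 gives C(6,3) = 20; x_2 ≥ 6 gives C(8,3) = 56; x_3 ≥ 7 gives C(7,3) = 35; x_4 ≥ 3 gives C(11,3) = 165. Together 276.
Add back pairs where two caps are both exceeded: 0 + 0 + 1 + 0 + 10 + 4 = 15.
By inclusion–exclusion the count is 364 − 276 + 15 = 103.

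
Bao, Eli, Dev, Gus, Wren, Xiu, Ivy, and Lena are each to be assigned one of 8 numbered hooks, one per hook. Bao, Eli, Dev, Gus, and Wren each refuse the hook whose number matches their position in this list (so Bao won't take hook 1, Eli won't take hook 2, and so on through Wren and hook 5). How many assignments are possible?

Let Aᵢ (for 1 ≤ i ≤ 5) be the placements that put person i in their forbidden hook. Any j of these fix j positions, leaving (8−j)! ways to fill the rest, and there are C(5,j) ways to pick which j.
By inclusion–exclusion, the number of valid placements is Σ_{j=0}^{5} (−1)^j C(5,j)·(8−j)!.
Computing: 40320 − 25200 + 7200 − 1200 + 120 − 6 = 21234.

21234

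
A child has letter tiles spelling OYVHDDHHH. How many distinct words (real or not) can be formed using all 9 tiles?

The 9 letters of OYVHDDHHH have repeats: D appearing twice and H appearing 4 times.
The number of distinct arrangements is 9!/(4!·2!) = 362880/48 = 7560.

7560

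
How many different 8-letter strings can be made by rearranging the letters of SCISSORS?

Letter multiplicities in SCISSORS: C×1, I×1, O×1, R×1, S×4.
Dividing 8! = 40320 by 4! = 24 for the repeated letters gives 1680.

1680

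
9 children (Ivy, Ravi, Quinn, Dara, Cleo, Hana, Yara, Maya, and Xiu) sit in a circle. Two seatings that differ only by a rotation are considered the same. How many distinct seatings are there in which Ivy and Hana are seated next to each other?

10080

Glue Ivy and Hana into a block (2 internal orders). Seating 8 units around a circle gives (7)! arrangements.
So 2 × (7)! = 2 × 5040 = 10080.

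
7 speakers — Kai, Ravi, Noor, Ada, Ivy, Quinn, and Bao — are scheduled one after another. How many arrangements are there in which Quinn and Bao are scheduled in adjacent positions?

1440

Treat {Quinn, Bao} as a single unit. There are 6 units to order, and the pair itself can be ordered 2 ways.
So the count is 2·(6)! = 1440.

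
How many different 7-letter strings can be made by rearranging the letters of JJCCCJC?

35

The 7 letters of JJCCCJC have repeats: C appearing 4 times and J appearing 3 times.
The number of distinct arrangements is 7!/(4!·3!) = 5040/144 = 35.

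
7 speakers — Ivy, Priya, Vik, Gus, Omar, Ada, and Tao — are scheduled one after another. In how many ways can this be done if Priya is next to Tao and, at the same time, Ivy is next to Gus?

Treat {Priya,Tao} as one block (2 orders) and {Ivy,Gus} as another (2 orders).
That leaves 5 units to arrange: 2 × 2 × 5! = 4 × 120 = 480.

480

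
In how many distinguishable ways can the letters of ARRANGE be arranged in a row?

Letter multiplicities in ARRANGE: A×2, E×1, G×1, N×1, R×2.
Dividing 7! = 5040 by 2!·2! = 4 for the repeated letters gives 1260.

1260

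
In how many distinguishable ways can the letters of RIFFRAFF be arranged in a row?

840

The 8 letters of RIFFRAFF have repeats: F appearing 4 times and R appearing twice.
So there are 8! / (4!·2!) = 840 distinguishable arrangements.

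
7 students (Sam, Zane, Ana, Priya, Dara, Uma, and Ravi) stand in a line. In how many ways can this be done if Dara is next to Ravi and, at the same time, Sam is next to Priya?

480

Treat {Dara,Ravi} as one block (2 orders) and {Sam,Priya} as another (2 orders).
That leaves 5 units to arrange: 2 × 2 × 5! = 4 × 120 = 480.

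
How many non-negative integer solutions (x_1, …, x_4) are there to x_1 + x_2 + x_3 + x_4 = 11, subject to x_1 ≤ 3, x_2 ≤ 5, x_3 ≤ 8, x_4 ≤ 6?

148

Without the upper bounds there are C(14,3) = 364 ways to split 11 among 4 variables.
Subtract solutions that violate a single cap (substitute x_i' = x_i − (cap_i+1)): x_1 ≥ 4 gives C(10,3) = 120; x_2 ≥ 6 gives C(8,3) = 56; x_3 ≥ 9 gives C(5,3) = 10; x_4 ≥ 7 gives C(7,3) = 35. Together 221.
Add back pairs where two caps are both exceeded: 4 + 0 + 1 + 0 + 0 + 0 = 5.
By inclusion–exclusion the count is 364 − 221 + 5 = 148.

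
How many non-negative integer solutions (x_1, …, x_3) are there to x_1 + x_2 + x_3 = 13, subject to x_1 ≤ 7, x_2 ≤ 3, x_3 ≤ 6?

By stars and bars, unrestricted non-negative solutions to x_1+…+x_3 = 13 number C(13+2,2) = 105.
Subtract solutions that violate a single cap (substitute x_i' = x_i − (cap_i+1)): x_1 ≥ 8 gives C(7,2) = 21; x_2 ≥ 4 gives C(11,2) = 55; x_3 ≥ 7 gives C(8,2) = 28. Together 104.
Add back pairs where two caps are both exceeded: 3 + 0 + 6 = 9.
By inclusion–exclusion the count is 105 − 104 + 9 = 10.

10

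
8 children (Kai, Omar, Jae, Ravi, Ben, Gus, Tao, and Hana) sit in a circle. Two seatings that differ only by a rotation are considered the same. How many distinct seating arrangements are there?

5040

Seat Kai anywhere (absorbing the rotational symmetry), then permute the other 7: (7)! = 5040.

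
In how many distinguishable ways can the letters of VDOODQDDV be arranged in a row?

The 9 letters of VDOODQDDV have repeats: D appearing 4 times, O appearing twice, and V appearing twice.
The number of distinct arrangements is 9!/(4!·2!·2!) = 362880/96 = 3780.

3780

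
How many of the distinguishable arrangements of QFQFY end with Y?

6

Fix Y in the last position and arrange the remaining 4 letters.
Those 4 letters have F appearing twice and Q appearing twice, giving (4)!/(2!·2!) = 6.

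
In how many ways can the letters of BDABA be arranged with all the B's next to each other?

12

Treat the 2 copies of B as a single block. The multiset to arrange is then {BB, A, A, D}, 4 items in all.
That gives (4)!/(2!) = 12 arrangements.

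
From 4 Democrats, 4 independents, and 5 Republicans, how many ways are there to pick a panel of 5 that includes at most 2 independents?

1134

Split by how many independents are chosen (0 through 2).
Sum: C(4,0)·C(9,5) + C(4,1)·C(9,4) + C(4,2)·C(9,3) = 126 + 504 + 504 = 1134.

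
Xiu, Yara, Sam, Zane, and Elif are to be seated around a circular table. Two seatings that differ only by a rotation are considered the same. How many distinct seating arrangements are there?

24

Around a circle, 5 distinct people have 5!/5 = (4)! = 24 rotationally distinct seatings.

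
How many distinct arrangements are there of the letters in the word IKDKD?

Letter multiplicities in IKDKD: D×2, I×1, K×2.
Dividing 5! = 120 by 2!·2! = 4 for the repeated letters gives 30.

30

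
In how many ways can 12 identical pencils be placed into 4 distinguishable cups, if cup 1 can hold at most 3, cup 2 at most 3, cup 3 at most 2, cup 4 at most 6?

10

Ignoring the caps, the number of non-negative solutions to x_1+…+x_4 = 12 is C(15,3) = 455.
Subtract solutions that violate a single cap (substitute x_i' = x_i − (cap_i+1)): x_1 ≥ 4 gives C(11,3) = 165; x_2 ≥ 4 gives C(11,3) = 165; x_3 ≥ 3 gives C(12,3) = 220; x_4 ≥ 7 gives C(8,3) = 56. Together 606.
Add back pairs where two caps are both exceeded: 35 + 56 + 4 + 56 + 4 + 10 = 165.
Subtract triples: 4 + 0 + 0 + 0 = 4.
By inclusion–exclusion the count is 455 − 606 + 165 − 4 = 10.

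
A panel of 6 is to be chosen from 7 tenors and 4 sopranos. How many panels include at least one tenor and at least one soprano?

455

Total 6-person selections from all 11: C(11,6) = 462.
Subtract selections that omit an entire group: no tenors → C(4,6) = 0; no sopranos → C(7,6) = 7.
Both groups omitted at once is impossible, so 462 − 7 = 455.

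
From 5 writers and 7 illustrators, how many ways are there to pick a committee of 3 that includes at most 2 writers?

210

Split by how many writers are chosen (0 through 2).
Sum: C(5,0)·C(7,3) + C(5,1)·C(7,2) + C(5,2)·C(7,1) = 35 + 105 + 70 = 210.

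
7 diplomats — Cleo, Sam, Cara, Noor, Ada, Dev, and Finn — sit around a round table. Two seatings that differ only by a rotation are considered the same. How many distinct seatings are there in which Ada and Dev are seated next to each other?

240

Treat {Ada, Dev} as one unit (2 internal orders) and seat the resulting 6 units around the table: (5)! circular arrangements.
So 2 × (5)! = 2 × 120 = 240.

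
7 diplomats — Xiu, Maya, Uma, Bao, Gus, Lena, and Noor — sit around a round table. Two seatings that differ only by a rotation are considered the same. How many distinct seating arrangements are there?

Fix one person's seat to break rotational symmetry; the remaining 6 people can be arranged in (6)! = 720 ways.

720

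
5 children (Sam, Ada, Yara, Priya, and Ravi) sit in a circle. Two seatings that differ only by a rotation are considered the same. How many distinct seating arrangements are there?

Fix one person's seat to break rotational symmetry; the remaining 4 people can be arranged in (4)! = 24 ways.

24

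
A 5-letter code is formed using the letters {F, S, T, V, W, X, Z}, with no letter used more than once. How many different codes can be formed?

Choose and order 5 of the 7 symbols: the first letter has 7 options, the next 6, and so on down to 3.
7 × 6 × 5 × 4 × 3 = 2520.

2520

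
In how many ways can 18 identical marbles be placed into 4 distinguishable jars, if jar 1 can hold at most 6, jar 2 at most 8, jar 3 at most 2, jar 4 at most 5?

Without the upper bounds there are C(21,3) = 1330 ways to split 18 among 4 jars.
Subtract solutions that violate a single cap (substitute x_i' = x_i − (cap_i+1)): x_1 ≥ 7 gives C(14,3) = 364; x_2 ≥ 9 gives C(12,3) = 220; x_3 ≥ 3 gives C(18,3) = 816; x_4 ≥ 6 gives C(15,3) = 455. Together 1855.
Add back pairs where two caps are both exceeded: 10 + 165 + 56 + 84 + 20 + 220 = 555.
Subtract triples: 0 + 0 + 10 + 1 = 11.
By inclusion–exclusion the count is 1330 − 1855 + 555 − 11 = 19.

19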